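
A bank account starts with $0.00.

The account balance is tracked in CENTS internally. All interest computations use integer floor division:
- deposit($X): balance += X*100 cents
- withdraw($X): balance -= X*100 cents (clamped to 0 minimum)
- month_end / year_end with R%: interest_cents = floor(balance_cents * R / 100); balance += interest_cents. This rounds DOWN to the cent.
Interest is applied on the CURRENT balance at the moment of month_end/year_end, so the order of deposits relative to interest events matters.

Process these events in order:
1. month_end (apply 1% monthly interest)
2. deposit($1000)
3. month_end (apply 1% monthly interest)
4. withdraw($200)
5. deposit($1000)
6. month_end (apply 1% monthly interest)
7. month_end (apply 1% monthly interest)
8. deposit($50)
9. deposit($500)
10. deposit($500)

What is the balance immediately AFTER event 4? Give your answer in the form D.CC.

After 1 (month_end (apply 1% monthly interest)): balance=$0.00 total_interest=$0.00
After 2 (deposit($1000)): balance=$1000.00 total_interest=$0.00
After 3 (month_end (apply 1% monthly interest)): balance=$1010.00 total_interest=$10.00
After 4 (withdraw($200)): balance=$810.00 total_interest=$10.00

Answer: 810.00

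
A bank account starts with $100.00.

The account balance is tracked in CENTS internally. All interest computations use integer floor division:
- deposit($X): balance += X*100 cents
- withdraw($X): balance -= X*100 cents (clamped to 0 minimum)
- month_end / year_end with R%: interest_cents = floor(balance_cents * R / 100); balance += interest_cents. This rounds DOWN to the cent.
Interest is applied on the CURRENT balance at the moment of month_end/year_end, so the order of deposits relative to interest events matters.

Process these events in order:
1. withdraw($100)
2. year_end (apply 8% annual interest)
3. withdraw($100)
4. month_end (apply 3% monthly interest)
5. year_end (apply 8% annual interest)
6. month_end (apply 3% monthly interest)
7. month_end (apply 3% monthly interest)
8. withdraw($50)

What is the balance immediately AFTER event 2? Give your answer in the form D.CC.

After 1 (withdraw($100)): balance=$0.00 total_interest=$0.00
After 2 (year_end (apply 8% annual interest)): balance=$0.00 total_interest=$0.00

Answer: 0.00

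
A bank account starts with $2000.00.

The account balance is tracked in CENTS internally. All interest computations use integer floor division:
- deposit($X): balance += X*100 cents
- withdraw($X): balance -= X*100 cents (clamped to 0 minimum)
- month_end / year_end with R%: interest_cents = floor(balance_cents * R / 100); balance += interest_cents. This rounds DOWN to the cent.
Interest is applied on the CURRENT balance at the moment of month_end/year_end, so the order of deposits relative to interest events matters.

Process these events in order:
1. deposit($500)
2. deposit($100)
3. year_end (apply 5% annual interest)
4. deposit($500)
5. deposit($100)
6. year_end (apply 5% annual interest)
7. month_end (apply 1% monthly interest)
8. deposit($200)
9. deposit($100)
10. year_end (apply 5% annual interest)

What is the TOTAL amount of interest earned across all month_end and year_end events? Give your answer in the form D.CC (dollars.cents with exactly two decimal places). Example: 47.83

After 1 (deposit($500)): balance=$2500.00 total_interest=$0.00
After 2 (deposit($100)): balance=$2600.00 total_interest=$0.00
After 3 (year_end (apply 5% annual interest)): balance=$2730.00 total_interest=$130.00
After 4 (deposit($500)): balance=$3230.00 total_interest=$130.00
After 5 (deposit($100)): balance=$3330.00 total_interest=$130.00
After 6 (year_end (apply 5% annual interest)): balance=$3496.50 total_interest=$296.50
After 7 (month_end (apply 1% monthly interest)): balance=$3531.46 total_interest=$331.46
After 8 (deposit($200)): balance=$3731.46 total_interest=$331.46
After 9 (deposit($100)): balance=$3831.46 total_interest=$331.46
After 10 (year_end (apply 5% annual interest)): balance=$4023.03 total_interest=$523.03

Answer: 523.03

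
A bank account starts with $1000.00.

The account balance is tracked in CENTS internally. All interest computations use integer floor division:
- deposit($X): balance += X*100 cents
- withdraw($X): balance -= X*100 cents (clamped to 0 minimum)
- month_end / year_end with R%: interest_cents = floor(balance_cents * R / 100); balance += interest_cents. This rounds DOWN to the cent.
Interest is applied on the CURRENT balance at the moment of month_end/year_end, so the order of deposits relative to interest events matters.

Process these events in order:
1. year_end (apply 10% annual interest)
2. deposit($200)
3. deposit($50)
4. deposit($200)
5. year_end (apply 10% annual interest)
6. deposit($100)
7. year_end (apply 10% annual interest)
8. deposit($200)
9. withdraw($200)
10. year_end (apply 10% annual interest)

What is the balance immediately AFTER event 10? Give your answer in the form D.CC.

After 1 (year_end (apply 10% annual interest)): balance=$1100.00 total_interest=$100.00
After 2 (deposit($200)): balance=$1300.00 total_interest=$100.00
After 3 (deposit($50)): balance=$1350.00 total_interest=$100.00
After 4 (deposit($200)): balance=$1550.00 total_interest=$100.00
After 5 (year_end (apply 10% annual interest)): balance=$1705.00 total_interest=$255.00
After 6 (deposit($100)): balance=$1805.00 total_interest=$255.00
After 7 (year_end (apply 10% annual interest)): balance=$1985.50 total_interest=$435.50
After 8 (deposit($200)): balance=$2185.50 total_interest=$435.50
After 9 (withdraw($200)): balance=$1985.50 total_interest=$435.50
After 10 (year_end (apply 10% annual interest)): balance=$2184.05 total_interest=$634.05

Answer: 2184.05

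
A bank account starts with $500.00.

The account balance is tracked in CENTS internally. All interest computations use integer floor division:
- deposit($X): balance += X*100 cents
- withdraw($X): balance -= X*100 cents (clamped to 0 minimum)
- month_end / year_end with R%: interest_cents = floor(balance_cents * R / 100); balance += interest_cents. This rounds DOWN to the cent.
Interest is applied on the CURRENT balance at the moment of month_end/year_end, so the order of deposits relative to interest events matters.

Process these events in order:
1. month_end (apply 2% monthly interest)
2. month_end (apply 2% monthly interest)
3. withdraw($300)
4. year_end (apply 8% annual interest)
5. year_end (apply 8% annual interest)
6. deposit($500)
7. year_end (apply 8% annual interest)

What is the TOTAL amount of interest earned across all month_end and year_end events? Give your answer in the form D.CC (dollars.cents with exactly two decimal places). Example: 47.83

After 1 (month_end (apply 2% monthly interest)): balance=$510.00 total_interest=$10.00
After 2 (month_end (apply 2% monthly interest)): balance=$520.20 total_interest=$20.20
After 3 (withdraw($300)): balance=$220.20 total_interest=$20.20
After 4 (year_end (apply 8% annual interest)): balance=$237.81 total_interest=$37.81
After 5 (year_end (apply 8% annual interest)): balance=$256.83 total_interest=$56.83
After 6 (deposit($500)): balance=$756.83 total_interest=$56.83
After 7 (year_end (apply 8% annual interest)): balance=$817.37 total_interest=$117.37

Answer: 117.37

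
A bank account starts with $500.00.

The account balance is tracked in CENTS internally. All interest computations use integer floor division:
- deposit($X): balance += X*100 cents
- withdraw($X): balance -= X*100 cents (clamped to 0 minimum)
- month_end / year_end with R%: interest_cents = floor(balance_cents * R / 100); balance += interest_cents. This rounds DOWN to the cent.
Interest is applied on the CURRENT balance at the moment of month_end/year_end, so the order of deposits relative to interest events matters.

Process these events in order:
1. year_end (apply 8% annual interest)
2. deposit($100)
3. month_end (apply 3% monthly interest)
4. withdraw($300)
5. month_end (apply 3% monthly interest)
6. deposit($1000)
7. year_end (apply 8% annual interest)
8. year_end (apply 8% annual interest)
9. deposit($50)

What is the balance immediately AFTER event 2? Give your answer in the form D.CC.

After 1 (year_end (apply 8% annual interest)): balance=$540.00 total_interest=$40.00
After 2 (deposit($100)): balance=$640.00 total_interest=$40.00

Answer: 640.00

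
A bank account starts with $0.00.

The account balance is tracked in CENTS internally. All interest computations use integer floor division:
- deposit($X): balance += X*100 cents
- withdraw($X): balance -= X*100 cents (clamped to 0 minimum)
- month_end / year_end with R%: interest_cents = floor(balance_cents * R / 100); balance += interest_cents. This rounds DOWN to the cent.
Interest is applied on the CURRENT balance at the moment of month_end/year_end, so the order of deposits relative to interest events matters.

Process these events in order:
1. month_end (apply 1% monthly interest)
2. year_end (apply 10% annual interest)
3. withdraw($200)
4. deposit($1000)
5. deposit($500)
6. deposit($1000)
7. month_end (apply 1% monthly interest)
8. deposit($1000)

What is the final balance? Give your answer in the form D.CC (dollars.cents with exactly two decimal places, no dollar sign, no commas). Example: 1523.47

After 1 (month_end (apply 1% monthly interest)): balance=$0.00 total_interest=$0.00
After 2 (year_end (apply 10% annual interest)): balance=$0.00 total_interest=$0.00
After 3 (withdraw($200)): balance=$0.00 total_interest=$0.00
After 4 (deposit($1000)): balance=$1000.00 total_interest=$0.00
After 5 (deposit($500)): balance=$1500.00 total_interest=$0.00
After 6 (deposit($1000)): balance=$2500.00 total_interest=$0.00
After 7 (month_end (apply 1% monthly interest)): balance=$2525.00 total_interest=$25.00
After 8 (deposit($1000)): balance=$3525.00 total_interest=$25.00

Answer: 3525.00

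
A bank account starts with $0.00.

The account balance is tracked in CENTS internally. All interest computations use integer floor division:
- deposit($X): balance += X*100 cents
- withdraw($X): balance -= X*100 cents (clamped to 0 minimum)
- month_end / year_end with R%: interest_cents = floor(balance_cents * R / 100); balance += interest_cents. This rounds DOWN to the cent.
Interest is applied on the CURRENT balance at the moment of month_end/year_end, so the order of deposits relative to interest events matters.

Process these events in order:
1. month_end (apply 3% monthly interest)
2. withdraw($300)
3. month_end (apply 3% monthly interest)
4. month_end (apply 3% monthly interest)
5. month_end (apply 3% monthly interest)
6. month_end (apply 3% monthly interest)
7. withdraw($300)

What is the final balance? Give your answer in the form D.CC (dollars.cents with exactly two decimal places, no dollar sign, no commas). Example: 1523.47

After 1 (month_end (apply 3% monthly interest)): balance=$0.00 total_interest=$0.00
After 2 (withdraw($300)): balance=$0.00 total_interest=$0.00
After 3 (month_end (apply 3% monthly interest)): balance=$0.00 total_interest=$0.00
After 4 (month_end (apply 3% monthly interest)): balance=$0.00 total_interest=$0.00
After 5 (month_end (apply 3% monthly interest)): balance=$0.00 total_interest=$0.00
After 6 (month_end (apply 3% monthly interest)): balance=$0.00 total_interest=$0.00
After 7 (withdraw($300)): balance=$0.00 total_interest=$0.00

Answer: 0.00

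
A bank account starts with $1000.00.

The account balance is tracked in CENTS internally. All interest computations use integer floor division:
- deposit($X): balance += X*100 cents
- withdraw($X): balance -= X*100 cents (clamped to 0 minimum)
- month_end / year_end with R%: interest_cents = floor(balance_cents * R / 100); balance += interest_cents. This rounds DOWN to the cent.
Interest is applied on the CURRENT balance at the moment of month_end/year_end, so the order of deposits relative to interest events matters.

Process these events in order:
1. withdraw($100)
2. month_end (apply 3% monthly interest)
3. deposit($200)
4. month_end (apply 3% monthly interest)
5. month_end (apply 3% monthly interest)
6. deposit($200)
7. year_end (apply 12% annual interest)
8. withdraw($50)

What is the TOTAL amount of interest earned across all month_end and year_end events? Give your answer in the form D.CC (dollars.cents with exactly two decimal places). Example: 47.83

Answer: 263.10

Derivation:
After 1 (withdraw($100)): balance=$900.00 total_interest=$0.00
After 2 (month_end (apply 3% monthly interest)): balance=$927.00 total_interest=$27.00
After 3 (deposit($200)): balance=$1127.00 total_interest=$27.00
After 4 (month_end (apply 3% monthly interest)): balance=$1160.81 total_interest=$60.81
After 5 (month_end (apply 3% monthly interest)): balance=$1195.63 total_interest=$95.63
After 6 (deposit($200)): balance=$1395.63 total_interest=$95.63
After 7 (year_end (apply 12% annual interest)): balance=$1563.10 total_interest=$263.10
After 8 (withdraw($50)): balance=$1513.10 total_interest=$263.10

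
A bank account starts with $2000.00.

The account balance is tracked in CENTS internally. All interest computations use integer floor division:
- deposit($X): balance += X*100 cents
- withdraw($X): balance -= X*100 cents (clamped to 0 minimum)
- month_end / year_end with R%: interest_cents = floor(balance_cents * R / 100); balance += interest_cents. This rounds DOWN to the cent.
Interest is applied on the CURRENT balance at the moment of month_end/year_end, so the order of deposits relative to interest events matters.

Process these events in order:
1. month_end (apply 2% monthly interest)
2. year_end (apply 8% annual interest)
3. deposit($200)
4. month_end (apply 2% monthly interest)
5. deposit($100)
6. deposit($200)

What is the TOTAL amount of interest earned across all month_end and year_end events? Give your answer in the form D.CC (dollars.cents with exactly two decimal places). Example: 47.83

Answer: 251.26

Derivation:
After 1 (month_end (apply 2% monthly interest)): balance=$2040.00 total_interest=$40.00
After 2 (year_end (apply 8% annual interest)): balance=$2203.20 total_interest=$203.20
After 3 (deposit($200)): balance=$2403.20 total_interest=$203.20
After 4 (month_end (apply 2% monthly interest)): balance=$2451.26 total_interest=$251.26
After 5 (deposit($100)): balance=$2551.26 total_interest=$251.26
After 6 (deposit($200)): balance=$2751.26 total_interest=$251.26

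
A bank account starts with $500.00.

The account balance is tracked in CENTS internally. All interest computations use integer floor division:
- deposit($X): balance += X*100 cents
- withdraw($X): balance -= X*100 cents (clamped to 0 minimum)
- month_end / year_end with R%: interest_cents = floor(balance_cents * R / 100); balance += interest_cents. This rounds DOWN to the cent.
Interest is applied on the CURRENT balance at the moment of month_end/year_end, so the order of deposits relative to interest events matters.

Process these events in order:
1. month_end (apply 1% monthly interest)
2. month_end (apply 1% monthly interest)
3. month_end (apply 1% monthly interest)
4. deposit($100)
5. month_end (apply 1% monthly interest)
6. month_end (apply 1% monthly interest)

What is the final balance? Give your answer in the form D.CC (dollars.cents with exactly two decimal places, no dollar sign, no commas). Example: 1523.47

Answer: 627.51

Derivation:
After 1 (month_end (apply 1% monthly interest)): balance=$505.00 total_interest=$5.00
After 2 (month_end (apply 1% monthly interest)): balance=$510.05 total_interest=$10.05
After 3 (month_end (apply 1% monthly interest)): balance=$515.15 total_interest=$15.15
After 4 (deposit($100)): balance=$615.15 total_interest=$15.15
After 5 (month_end (apply 1% monthly interest)): balance=$621.30 total_interest=$21.30
After 6 (month_end (apply 1% monthly interest)): balance=$627.51 total_interest=$27.51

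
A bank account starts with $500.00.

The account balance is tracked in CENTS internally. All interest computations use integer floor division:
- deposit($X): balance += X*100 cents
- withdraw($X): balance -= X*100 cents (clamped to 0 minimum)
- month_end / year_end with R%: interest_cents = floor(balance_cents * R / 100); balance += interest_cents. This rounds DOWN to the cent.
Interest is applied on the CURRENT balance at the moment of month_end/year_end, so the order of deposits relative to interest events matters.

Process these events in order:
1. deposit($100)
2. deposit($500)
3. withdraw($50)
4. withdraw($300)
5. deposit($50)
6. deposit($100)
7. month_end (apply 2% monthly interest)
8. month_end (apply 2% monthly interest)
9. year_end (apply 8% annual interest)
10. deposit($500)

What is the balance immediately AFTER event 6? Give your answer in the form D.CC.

After 1 (deposit($100)): balance=$600.00 total_interest=$0.00
After 2 (deposit($500)): balance=$1100.00 total_interest=$0.00
After 3 (withdraw($50)): balance=$1050.00 total_interest=$0.00
After 4 (withdraw($300)): balance=$750.00 total_interest=$0.00
After 5 (deposit($50)): balance=$800.00 total_interest=$0.00
After 6 (deposit($100)): balance=$900.00 total_interest=$0.00

Answer: 900.00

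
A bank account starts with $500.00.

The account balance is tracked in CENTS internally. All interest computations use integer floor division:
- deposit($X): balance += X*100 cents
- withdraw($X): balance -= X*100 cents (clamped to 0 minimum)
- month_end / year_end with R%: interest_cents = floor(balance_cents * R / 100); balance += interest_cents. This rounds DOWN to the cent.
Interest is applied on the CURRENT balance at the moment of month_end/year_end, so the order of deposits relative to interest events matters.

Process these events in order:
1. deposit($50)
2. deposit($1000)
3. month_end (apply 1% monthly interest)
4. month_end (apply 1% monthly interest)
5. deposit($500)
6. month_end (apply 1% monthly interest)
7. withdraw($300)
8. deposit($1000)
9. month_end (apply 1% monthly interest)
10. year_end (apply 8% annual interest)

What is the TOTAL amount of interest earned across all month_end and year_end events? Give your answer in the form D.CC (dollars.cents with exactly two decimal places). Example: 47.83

After 1 (deposit($50)): balance=$550.00 total_interest=$0.00
After 2 (deposit($1000)): balance=$1550.00 total_interest=$0.00
After 3 (month_end (apply 1% monthly interest)): balance=$1565.50 total_interest=$15.50
After 4 (month_end (apply 1% monthly interest)): balance=$1581.15 total_interest=$31.15
After 5 (deposit($500)): balance=$2081.15 total_interest=$31.15
After 6 (month_end (apply 1% monthly interest)): balance=$2101.96 total_interest=$51.96
After 7 (withdraw($300)): balance=$1801.96 total_interest=$51.96
After 8 (deposit($1000)): balance=$2801.96 total_interest=$51.96
After 9 (month_end (apply 1% monthly interest)): balance=$2829.97 total_interest=$79.97
After 10 (year_end (apply 8% annual interest)): balance=$3056.36 total_interest=$306.36

Answer: 306.36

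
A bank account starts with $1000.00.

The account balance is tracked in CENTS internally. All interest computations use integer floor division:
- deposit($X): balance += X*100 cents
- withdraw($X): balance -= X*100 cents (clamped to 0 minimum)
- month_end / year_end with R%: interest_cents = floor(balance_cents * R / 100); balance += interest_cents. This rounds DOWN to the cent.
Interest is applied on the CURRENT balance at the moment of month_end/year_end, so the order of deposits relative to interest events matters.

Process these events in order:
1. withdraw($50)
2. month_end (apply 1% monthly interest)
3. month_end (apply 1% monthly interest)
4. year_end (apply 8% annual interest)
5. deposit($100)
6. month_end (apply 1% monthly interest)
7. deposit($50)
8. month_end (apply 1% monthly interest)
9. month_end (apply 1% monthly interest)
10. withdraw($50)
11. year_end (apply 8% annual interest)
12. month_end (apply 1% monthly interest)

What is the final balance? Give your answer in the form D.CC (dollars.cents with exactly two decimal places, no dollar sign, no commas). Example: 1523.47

After 1 (withdraw($50)): balance=$950.00 total_interest=$0.00
After 2 (month_end (apply 1% monthly interest)): balance=$959.50 total_interest=$9.50
After 3 (month_end (apply 1% monthly interest)): balance=$969.09 total_interest=$19.09
After 4 (year_end (apply 8% annual interest)): balance=$1046.61 total_interest=$96.61
After 5 (deposit($100)): balance=$1146.61 total_interest=$96.61
After 6 (month_end (apply 1% monthly interest)): balance=$1158.07 total_interest=$108.07
After 7 (deposit($50)): balance=$1208.07 total_interest=$108.07
After 8 (month_end (apply 1% monthly interest)): balance=$1220.15 total_interest=$120.15
After 9 (month_end (apply 1% monthly interest)): balance=$1232.35 total_interest=$132.35
After 10 (withdraw($50)): balance=$1182.35 total_interest=$132.35
After 11 (year_end (apply 8% annual interest)): balance=$1276.93 total_interest=$226.93
After 12 (month_end (apply 1% monthly interest)): balance=$1289.69 total_interest=$239.69

Answer: 1289.69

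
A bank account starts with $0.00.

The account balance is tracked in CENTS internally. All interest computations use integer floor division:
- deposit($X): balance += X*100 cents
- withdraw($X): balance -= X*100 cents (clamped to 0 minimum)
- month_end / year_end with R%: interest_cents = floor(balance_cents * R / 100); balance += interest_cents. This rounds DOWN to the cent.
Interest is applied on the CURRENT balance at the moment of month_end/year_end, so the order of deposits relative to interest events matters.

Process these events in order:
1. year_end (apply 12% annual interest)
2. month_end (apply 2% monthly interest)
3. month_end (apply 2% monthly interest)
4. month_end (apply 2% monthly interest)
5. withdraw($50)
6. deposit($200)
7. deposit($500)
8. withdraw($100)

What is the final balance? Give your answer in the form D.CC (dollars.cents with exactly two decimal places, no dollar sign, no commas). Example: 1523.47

Answer: 600.00

Derivation:
After 1 (year_end (apply 12% annual interest)): balance=$0.00 total_interest=$0.00
After 2 (month_end (apply 2% monthly interest)): balance=$0.00 total_interest=$0.00
After 3 (month_end (apply 2% monthly interest)): balance=$0.00 total_interest=$0.00
After 4 (month_end (apply 2% monthly interest)): balance=$0.00 total_interest=$0.00
After 5 (withdraw($50)): balance=$0.00 total_interest=$0.00
After 6 (deposit($200)): balance=$200.00 total_interest=$0.00
After 7 (deposit($500)): balance=$700.00 total_interest=$0.00
After 8 (withdraw($100)): balance=$600.00 total_interest=$0.00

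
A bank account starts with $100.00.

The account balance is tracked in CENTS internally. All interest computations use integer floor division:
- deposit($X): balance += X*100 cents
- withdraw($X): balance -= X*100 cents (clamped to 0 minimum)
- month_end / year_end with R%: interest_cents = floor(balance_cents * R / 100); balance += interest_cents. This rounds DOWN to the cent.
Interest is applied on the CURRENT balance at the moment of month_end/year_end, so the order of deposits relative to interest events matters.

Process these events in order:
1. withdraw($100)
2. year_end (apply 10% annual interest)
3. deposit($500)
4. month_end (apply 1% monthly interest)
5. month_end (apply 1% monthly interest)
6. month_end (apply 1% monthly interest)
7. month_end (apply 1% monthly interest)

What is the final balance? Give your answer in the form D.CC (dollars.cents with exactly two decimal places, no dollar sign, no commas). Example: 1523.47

After 1 (withdraw($100)): balance=$0.00 total_interest=$0.00
After 2 (year_end (apply 10% annual interest)): balance=$0.00 total_interest=$0.00
After 3 (deposit($500)): balance=$500.00 total_interest=$0.00
After 4 (month_end (apply 1% monthly interest)): balance=$505.00 total_interest=$5.00
After 5 (month_end (apply 1% monthly interest)): balance=$510.05 total_interest=$10.05
After 6 (month_end (apply 1% monthly interest)): balance=$515.15 total_interest=$15.15
After 7 (month_end (apply 1% monthly interest)): balance=$520.30 total_interest=$20.30

Answer: 520.30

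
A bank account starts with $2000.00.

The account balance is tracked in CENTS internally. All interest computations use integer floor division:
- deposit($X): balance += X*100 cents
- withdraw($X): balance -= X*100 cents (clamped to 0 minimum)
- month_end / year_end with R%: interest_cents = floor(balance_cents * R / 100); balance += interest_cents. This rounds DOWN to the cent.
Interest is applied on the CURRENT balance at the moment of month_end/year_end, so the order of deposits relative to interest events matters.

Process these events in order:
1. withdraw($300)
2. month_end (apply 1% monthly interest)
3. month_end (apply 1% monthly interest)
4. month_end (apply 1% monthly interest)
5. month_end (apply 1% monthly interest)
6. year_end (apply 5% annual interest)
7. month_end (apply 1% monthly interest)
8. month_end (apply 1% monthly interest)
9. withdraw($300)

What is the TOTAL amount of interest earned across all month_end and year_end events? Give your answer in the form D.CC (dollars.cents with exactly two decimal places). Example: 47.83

After 1 (withdraw($300)): balance=$1700.00 total_interest=$0.00
After 2 (month_end (apply 1% monthly interest)): balance=$1717.00 total_interest=$17.00
After 3 (month_end (apply 1% monthly interest)): balance=$1734.17 total_interest=$34.17
After 4 (month_end (apply 1% monthly interest)): balance=$1751.51 total_interest=$51.51
After 5 (month_end (apply 1% monthly interest)): balance=$1769.02 total_interest=$69.02
After 6 (year_end (apply 5% annual interest)): balance=$1857.47 total_interest=$157.47
After 7 (month_end (apply 1% monthly interest)): balance=$1876.04 total_interest=$176.04
After 8 (month_end (apply 1% monthly interest)): balance=$1894.80 total_interest=$194.80
After 9 (withdraw($300)): balance=$1594.80 total_interest=$194.80

Answer: 194.80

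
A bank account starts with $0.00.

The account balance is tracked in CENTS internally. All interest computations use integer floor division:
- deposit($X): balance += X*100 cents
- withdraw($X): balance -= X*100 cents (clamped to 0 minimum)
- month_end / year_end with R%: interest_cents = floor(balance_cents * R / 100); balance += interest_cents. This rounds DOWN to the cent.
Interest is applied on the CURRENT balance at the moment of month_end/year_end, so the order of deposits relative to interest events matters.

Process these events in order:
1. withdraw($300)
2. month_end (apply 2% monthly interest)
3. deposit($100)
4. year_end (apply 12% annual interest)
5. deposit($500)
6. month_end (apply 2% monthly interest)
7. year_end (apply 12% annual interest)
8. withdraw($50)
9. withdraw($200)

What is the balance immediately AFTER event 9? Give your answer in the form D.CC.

Answer: 449.14

Derivation:
After 1 (withdraw($300)): balance=$0.00 total_interest=$0.00
After 2 (month_end (apply 2% monthly interest)): balance=$0.00 total_interest=$0.00
After 3 (deposit($100)): balance=$100.00 total_interest=$0.00
After 4 (year_end (apply 12% annual interest)): balance=$112.00 total_interest=$12.00
After 5 (deposit($500)): balance=$612.00 total_interest=$12.00
After 6 (month_end (apply 2% monthly interest)): balance=$624.24 total_interest=$24.24
After 7 (year_end (apply 12% annual interest)): balance=$699.14 total_interest=$99.14
After 8 (withdraw($50)): balance=$649.14 total_interest=$99.14
After 9 (withdraw($200)): balance=$449.14 total_interest=$99.14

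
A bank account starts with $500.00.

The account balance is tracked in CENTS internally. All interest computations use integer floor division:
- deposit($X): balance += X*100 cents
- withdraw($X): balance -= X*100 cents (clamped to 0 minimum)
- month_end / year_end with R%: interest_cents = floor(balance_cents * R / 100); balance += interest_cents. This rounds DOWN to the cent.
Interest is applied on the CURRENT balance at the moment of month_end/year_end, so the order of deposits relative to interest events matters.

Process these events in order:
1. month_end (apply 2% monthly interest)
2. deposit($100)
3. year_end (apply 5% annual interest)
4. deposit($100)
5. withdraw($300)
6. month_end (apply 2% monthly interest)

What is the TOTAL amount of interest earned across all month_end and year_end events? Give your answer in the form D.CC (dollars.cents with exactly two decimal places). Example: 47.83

After 1 (month_end (apply 2% monthly interest)): balance=$510.00 total_interest=$10.00
After 2 (deposit($100)): balance=$610.00 total_interest=$10.00
After 3 (year_end (apply 5% annual interest)): balance=$640.50 total_interest=$40.50
After 4 (deposit($100)): balance=$740.50 total_interest=$40.50
After 5 (withdraw($300)): balance=$440.50 total_interest=$40.50
After 6 (month_end (apply 2% monthly interest)): balance=$449.31 total_interest=$49.31

Answer: 49.31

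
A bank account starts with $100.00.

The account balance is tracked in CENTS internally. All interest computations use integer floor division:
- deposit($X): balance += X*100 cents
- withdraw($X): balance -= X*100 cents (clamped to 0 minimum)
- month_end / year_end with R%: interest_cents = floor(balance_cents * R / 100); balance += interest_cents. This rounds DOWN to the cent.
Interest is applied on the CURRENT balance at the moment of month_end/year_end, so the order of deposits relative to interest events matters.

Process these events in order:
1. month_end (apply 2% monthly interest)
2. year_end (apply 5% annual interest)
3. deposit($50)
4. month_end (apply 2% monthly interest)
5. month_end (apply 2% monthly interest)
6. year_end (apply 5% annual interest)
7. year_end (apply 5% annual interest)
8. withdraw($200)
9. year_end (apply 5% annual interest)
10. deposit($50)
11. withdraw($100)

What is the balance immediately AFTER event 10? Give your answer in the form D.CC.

After 1 (month_end (apply 2% monthly interest)): balance=$102.00 total_interest=$2.00
After 2 (year_end (apply 5% annual interest)): balance=$107.10 total_interest=$7.10
After 3 (deposit($50)): balance=$157.10 total_interest=$7.10
After 4 (month_end (apply 2% monthly interest)): balance=$160.24 total_interest=$10.24
After 5 (month_end (apply 2% monthly interest)): balance=$163.44 total_interest=$13.44
After 6 (year_end (apply 5% annual interest)): balance=$171.61 total_interest=$21.61
After 7 (year_end (apply 5% annual interest)): balance=$180.19 total_interest=$30.19
After 8 (withdraw($200)): balance=$0.00 total_interest=$30.19
After 9 (year_end (apply 5% annual interest)): balance=$0.00 total_interest=$30.19
After 10 (deposit($50)): balance=$50.00 total_interest=$30.19

Answer: 50.00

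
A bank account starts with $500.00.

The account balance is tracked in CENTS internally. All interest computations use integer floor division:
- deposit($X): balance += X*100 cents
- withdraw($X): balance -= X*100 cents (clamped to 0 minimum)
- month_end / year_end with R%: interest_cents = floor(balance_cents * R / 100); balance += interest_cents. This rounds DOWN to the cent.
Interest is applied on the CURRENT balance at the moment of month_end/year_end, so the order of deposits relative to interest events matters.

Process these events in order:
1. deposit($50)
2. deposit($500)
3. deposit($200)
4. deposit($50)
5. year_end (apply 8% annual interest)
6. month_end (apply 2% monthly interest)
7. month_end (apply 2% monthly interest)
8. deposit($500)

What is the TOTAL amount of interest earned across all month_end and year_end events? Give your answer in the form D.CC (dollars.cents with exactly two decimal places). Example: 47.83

After 1 (deposit($50)): balance=$550.00 total_interest=$0.00
After 2 (deposit($500)): balance=$1050.00 total_interest=$0.00
After 3 (deposit($200)): balance=$1250.00 total_interest=$0.00
After 4 (deposit($50)): balance=$1300.00 total_interest=$0.00
After 5 (year_end (apply 8% annual interest)): balance=$1404.00 total_interest=$104.00
After 6 (month_end (apply 2% monthly interest)): balance=$1432.08 total_interest=$132.08
After 7 (month_end (apply 2% monthly interest)): balance=$1460.72 total_interest=$160.72
After 8 (deposit($500)): balance=$1960.72 total_interest=$160.72

Answer: 160.72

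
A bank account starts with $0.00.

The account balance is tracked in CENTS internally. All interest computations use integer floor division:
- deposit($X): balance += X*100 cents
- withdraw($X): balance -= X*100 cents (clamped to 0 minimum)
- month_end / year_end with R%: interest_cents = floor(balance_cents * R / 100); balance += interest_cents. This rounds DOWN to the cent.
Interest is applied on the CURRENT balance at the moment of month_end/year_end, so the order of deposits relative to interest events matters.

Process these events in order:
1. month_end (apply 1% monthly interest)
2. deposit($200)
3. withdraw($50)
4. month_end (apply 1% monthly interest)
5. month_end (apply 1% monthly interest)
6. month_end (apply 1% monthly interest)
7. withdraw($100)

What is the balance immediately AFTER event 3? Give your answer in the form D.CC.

Answer: 150.00

Derivation:
After 1 (month_end (apply 1% monthly interest)): balance=$0.00 total_interest=$0.00
After 2 (deposit($200)): balance=$200.00 total_interest=$0.00
After 3 (withdraw($50)): balance=$150.00 total_interest=$0.00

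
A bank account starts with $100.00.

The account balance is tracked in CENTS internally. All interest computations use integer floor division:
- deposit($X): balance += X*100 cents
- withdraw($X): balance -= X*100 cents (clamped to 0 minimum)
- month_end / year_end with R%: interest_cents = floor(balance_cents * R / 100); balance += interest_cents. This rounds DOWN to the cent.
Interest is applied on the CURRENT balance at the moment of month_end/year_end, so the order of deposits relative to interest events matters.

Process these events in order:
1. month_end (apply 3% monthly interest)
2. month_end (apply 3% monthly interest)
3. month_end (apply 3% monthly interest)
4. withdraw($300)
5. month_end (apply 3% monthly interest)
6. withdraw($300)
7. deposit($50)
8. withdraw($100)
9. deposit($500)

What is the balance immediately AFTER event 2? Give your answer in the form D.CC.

Answer: 106.09

Derivation:
After 1 (month_end (apply 3% monthly interest)): balance=$103.00 total_interest=$3.00
After 2 (month_end (apply 3% monthly interest)): balance=$106.09 total_interest=$6.09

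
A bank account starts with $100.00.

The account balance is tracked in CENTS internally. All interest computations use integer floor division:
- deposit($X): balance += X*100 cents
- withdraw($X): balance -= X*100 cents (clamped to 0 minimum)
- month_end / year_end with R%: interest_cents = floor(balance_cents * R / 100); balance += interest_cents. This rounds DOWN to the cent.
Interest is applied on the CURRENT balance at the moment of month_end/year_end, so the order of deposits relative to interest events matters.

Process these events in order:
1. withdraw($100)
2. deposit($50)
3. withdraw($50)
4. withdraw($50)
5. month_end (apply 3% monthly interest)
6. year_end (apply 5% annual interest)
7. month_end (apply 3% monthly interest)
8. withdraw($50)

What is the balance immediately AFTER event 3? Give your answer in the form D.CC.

Answer: 0.00

Derivation:
After 1 (withdraw($100)): balance=$0.00 total_interest=$0.00
After 2 (deposit($50)): balance=$50.00 total_interest=$0.00
After 3 (withdraw($50)): balance=$0.00 total_interest=$0.00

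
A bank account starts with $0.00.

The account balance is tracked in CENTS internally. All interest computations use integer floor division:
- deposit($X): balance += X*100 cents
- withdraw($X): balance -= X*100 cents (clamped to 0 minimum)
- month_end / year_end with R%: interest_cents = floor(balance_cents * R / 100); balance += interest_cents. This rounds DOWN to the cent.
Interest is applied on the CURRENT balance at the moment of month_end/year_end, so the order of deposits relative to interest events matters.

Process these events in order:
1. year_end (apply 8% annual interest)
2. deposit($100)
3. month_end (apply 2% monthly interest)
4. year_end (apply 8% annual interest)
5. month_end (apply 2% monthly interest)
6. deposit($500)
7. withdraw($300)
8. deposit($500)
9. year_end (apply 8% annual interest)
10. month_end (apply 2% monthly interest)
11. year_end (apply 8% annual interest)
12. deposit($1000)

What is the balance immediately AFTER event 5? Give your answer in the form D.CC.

After 1 (year_end (apply 8% annual interest)): balance=$0.00 total_interest=$0.00
After 2 (deposit($100)): balance=$100.00 total_interest=$0.00
After 3 (month_end (apply 2% monthly interest)): balance=$102.00 total_interest=$2.00
After 4 (year_end (apply 8% annual interest)): balance=$110.16 total_interest=$10.16
After 5 (month_end (apply 2% monthly interest)): balance=$112.36 total_interest=$12.36

Answer: 112.36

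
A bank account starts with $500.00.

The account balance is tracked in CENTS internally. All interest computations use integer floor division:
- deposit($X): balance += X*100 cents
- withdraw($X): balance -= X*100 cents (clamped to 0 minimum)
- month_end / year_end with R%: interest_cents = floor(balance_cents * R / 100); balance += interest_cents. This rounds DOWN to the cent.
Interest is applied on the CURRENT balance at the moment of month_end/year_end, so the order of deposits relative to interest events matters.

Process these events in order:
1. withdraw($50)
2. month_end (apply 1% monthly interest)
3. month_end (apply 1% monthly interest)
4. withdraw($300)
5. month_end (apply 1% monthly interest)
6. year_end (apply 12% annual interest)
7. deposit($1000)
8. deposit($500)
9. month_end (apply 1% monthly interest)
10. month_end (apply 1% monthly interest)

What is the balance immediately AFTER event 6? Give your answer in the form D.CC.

Answer: 179.90

Derivation:
After 1 (withdraw($50)): balance=$450.00 total_interest=$0.00
After 2 (month_end (apply 1% monthly interest)): balance=$454.50 total_interest=$4.50
After 3 (month_end (apply 1% monthly interest)): balance=$459.04 total_interest=$9.04
After 4 (withdraw($300)): balance=$159.04 total_interest=$9.04
After 5 (month_end (apply 1% monthly interest)): balance=$160.63 total_interest=$10.63
After 6 (year_end (apply 12% annual interest)): balance=$179.90 total_interest=$29.90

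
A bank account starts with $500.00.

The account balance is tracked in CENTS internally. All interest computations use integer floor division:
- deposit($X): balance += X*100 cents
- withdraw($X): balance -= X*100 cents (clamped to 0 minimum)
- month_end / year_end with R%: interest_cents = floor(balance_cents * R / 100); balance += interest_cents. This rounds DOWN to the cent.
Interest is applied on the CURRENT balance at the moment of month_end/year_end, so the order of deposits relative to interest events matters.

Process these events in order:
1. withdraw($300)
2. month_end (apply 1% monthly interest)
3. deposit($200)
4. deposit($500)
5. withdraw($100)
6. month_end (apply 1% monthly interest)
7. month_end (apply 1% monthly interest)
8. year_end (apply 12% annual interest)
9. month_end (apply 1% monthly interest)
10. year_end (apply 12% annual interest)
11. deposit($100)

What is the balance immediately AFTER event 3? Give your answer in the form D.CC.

After 1 (withdraw($300)): balance=$200.00 total_interest=$0.00
After 2 (month_end (apply 1% monthly interest)): balance=$202.00 total_interest=$2.00
After 3 (deposit($200)): balance=$402.00 total_interest=$2.00

Answer: 402.00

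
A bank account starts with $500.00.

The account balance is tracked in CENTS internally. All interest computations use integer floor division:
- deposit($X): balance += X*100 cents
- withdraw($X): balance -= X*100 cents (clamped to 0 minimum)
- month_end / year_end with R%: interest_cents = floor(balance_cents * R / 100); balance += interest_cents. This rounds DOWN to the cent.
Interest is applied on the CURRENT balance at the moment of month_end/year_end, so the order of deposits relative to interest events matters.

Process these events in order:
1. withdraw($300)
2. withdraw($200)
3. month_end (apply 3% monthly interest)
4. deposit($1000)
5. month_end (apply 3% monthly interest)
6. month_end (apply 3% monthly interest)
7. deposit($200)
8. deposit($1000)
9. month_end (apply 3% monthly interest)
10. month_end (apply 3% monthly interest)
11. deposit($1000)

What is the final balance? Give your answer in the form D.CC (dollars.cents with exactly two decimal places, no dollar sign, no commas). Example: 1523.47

Answer: 3398.58

Derivation:
After 1 (withdraw($300)): balance=$200.00 total_interest=$0.00
After 2 (withdraw($200)): balance=$0.00 total_interest=$0.00
After 3 (month_end (apply 3% monthly interest)): balance=$0.00 total_interest=$0.00
After 4 (deposit($1000)): balance=$1000.00 total_interest=$0.00
After 5 (month_end (apply 3% monthly interest)): balance=$1030.00 total_interest=$30.00
After 6 (month_end (apply 3% monthly interest)): balance=$1060.90 total_interest=$60.90
After 7 (deposit($200)): balance=$1260.90 total_interest=$60.90
After 8 (deposit($1000)): balance=$2260.90 total_interest=$60.90
After 9 (month_end (apply 3% monthly interest)): balance=$2328.72 total_interest=$128.72
After 10 (month_end (apply 3% monthly interest)): balance=$2398.58 total_interest=$198.58
After 11 (deposit($1000)): balance=$3398.58 total_interest=$198.58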